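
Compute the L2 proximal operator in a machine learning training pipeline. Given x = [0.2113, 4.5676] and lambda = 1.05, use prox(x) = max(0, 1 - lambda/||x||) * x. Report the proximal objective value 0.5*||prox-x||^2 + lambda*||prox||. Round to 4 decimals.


Step 1: Compute ||x||.
||x|| = 4.5725
Step 2: Compute scaling factor.
scale = max(0, 1 - 1.05/4.5725) = 0.7704
Step 3: prox(x) = [0.1628, 3.5187]
||prox(x)|| = 3.5225
Step 4: Proximal objective.
0.5*||prox-x||^2 = 0.5513
lambda*||prox|| = 3.6986
Total = 4.2499


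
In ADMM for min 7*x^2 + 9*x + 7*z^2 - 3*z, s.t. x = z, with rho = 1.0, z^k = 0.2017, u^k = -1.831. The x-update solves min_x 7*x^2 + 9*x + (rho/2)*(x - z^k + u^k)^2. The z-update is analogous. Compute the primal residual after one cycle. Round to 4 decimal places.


ADMM iteration with rho = 1.0, z^k = 0.2017, u^k = -1.831
Step 1: x-update.
Minimize 7*x^2 + 9*x + (1.0/2)*(x - 0.2017 - 1.831)^2
FOC: (2*7 + 1.0)*x = -9 + 1.0*(0.2017 + 1.831)
x^{k+1} = -0.4645
Step 2: z-update.
Minimize 7*z^2 - 3*z + (1.0/2)*(-0.4645 - z - 1.831)^2
FOC: (2*7 + 1.0)*z = 3 + 1.0*(-0.4645 - 1.831)
z^{k+1} = 0.047
Step 3: u-update.
u^{k+1} = -1.831 - 0.4645 - 0.047 = -2.3425
Step 4: Primal residual = |-0.4645 - 0.047| = 0.5115


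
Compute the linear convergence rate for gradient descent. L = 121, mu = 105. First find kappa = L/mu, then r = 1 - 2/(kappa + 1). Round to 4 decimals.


Step 1: Compute the condition number.
kappa = L/mu = 121/105 = 1.1524
Step 2: Compute the convergence rate.
r = 1 - 2/(kappa + 1) = 1 - 2*mu/(L + mu) = (L - mu)/(L + mu) = 16/226 = 0.0708


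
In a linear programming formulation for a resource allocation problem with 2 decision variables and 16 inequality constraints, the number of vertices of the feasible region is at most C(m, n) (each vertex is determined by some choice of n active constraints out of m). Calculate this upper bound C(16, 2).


Each vertex corresponds to some choice of n active constraints out of m, so the number of vertices is at most C(m, n) = m! / (n!(m-n)!).
m = 16, n = 2
Numerator: 16 * 15
Denominator: 2! = 2
C(16, 2) = 120


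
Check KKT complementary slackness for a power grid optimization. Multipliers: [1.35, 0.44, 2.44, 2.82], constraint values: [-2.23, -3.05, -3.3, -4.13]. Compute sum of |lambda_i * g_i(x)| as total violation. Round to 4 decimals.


KKT complementary slackness check:
lambda_1 * g_1 = 1.35 * -2.23 = -3.0105
lambda_2 * g_2 = 0.44 * -3.05 = -1.342
lambda_3 * g_3 = 2.44 * -3.3 = -8.052
lambda_4 * g_4 = 2.82 * -4.13 = -11.6466
Total violation = 3.0105 + 1.342 + 8.052 + 11.6466 = 24.0511


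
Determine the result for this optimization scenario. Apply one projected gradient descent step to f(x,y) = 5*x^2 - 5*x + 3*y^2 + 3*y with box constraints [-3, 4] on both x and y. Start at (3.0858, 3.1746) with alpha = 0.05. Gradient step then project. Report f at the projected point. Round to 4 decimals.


Step 1: Compute gradient at (3.0858, 3.1746).
grad_x = 2*5*3.0858 - 5 = 25.858
grad_y = 2*3*3.1746 + 3 = 22.0476
Step 2: Gradient step.
x_raw = 3.0858 - 0.05*25.858 = 1.7929
y_raw = 3.1746 - 0.05*22.0476 = 2.0722
Step 3: Project onto [-3, 4].
x_proj = clip(1.7929) = 1.7929
y_proj = clip(2.0722) = 2.0722
Step 4: Evaluate f.
f(1.7929, 2.0722) = 26.2069


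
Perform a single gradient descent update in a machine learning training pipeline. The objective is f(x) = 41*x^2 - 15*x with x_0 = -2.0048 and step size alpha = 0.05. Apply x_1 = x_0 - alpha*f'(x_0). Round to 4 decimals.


We compute the gradient at x_0 and apply the update.
f'(x) = 82*x - 15
f'(-2.0048) = 82*-2.0048 - 15 = -179.3936
x_1 = -2.0048 - 0.05*-179.3936 = 6.9649


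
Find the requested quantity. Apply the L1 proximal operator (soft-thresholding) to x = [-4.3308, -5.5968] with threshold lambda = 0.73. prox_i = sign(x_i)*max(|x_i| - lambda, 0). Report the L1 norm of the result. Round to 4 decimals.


Soft-thresholding with lambda = 0.73:
prox(-4.3308) = sign(-4.3308)*max(|-4.3308| - 0.73, 0) = -3.6008
prox(-5.5968) = sign(-5.5968)*max(|-5.5968| - 0.73, 0) = -4.8668
prox(x) = [-3.6008, -4.8668]
||prox(x)||_1 = 3.6008 + 4.8668 = 8.4676


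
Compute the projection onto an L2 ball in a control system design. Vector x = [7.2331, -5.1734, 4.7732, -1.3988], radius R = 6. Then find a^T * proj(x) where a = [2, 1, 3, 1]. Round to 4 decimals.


Step 1: Compute ||x|| (intermediates to 6 decimals).
||x|| = sqrt(7.2331^2 + (-5.1734)^2 + 4.7732^2 + (-1.3988)^2) = 10.189302
Step 2: Project.
Since ||x|| > R, scale = R/||x|| = 6/10.189302 = 0.588853, proj(x) = scale * x
proj(x) = [4.259233, -3.046372, 2.810713, -0.823688]
Step 3: Dot product.
a^T * proj(x) = 2*4.259233 + 1*(-3.046372) + 3*2.810713 + 1*(-0.823688) = 13.0805


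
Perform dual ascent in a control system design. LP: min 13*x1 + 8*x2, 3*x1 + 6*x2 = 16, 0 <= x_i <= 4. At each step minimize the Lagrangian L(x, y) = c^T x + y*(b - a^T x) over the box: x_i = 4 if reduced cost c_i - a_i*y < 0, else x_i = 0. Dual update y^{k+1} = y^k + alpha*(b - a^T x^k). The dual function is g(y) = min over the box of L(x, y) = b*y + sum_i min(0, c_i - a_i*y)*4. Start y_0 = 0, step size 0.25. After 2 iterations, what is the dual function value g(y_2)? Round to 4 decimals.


Dual ascent for LP: min 13*x1 + 8*x2, 3*x1 + 6*x2 = 16, 0 <= x_i <= 4
Step 1: y^k = 0.0, reduced costs: (13.0, 8.0)
  x^k = (0.0, 0.0), subgradient = b - a^T x = 16.0
  y^{k+1} = 0.0 + 0.25*16.0 = 4.0
Step 2: y^k = 4.0, reduced costs: (1.0, -16.0)
  x^k = (0.0, 4.0), subgradient = b - a^T x = -8.0
  y^{k+1} = 4.0 + 0.25*-8.0 = 2.0
Dual objective at y_2 = 2.0: reduced costs (7.0, -4.0), box minimizer x = (0.0, 4.0)
g(y_2) = b*y + (c1 - a1*y)*x1 + (c2 - a2*y)*x2 = 16*2.0 + 7.0*0.0 + (-4.0)*4.0 = 32.0 + 0.0 - 16.0 = 16.0


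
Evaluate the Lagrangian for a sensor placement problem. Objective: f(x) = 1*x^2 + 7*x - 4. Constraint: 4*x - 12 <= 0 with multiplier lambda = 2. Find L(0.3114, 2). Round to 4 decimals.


Step 1: Evaluate f(x).
f(0.3114) = 1*0.3114^2 + 7*0.3114 - 4 = -1.7232
Step 2: Evaluate g(x).
g(0.3114) = 4*0.3114 - 12 = -10.7544
Step 3: Compute Lagrangian.
L = -1.7232 + 2*-10.7544 = -23.232


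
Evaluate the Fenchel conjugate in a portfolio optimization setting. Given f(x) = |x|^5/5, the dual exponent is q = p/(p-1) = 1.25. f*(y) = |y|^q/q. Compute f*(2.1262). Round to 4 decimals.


The conjugate exponent q satisfies 1/p + 1/q = 1.
p = 5, so q = 5/(5 - 1) = 1.25
|y|^q = 2.1262^1.25 = 2.5675
f*(2.1262) = 2.5675 / 1.25 = 2.054


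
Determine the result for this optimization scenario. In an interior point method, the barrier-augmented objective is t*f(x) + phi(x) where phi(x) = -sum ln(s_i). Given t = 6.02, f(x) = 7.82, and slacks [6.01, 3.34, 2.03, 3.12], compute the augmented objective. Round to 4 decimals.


Step 1: Compute log-barrier.
ln values: [1.7934, 1.206, 0.708, 1.1378]
phi = -(1.7934 + 1.206 + 0.708 + 1.1378) = -4.8453
Step 2: Compute augmented objective.
t*f(x) = 6.02*7.82 = 47.0764
Total = 47.0764 - 4.8453 = 42.2311


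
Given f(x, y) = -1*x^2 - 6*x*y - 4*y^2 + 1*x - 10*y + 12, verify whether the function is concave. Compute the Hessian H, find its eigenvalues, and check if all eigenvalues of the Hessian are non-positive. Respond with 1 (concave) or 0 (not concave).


The Hessian of f(x,y) = -1*x^2 - 6*x*y - 4*y^2 + 1*x - 10*y + 12 is:
H = [[-2, -6], [-6, -8]]
Trace = -2 - 8 = -10
Determinant = -2*-8 - (-6)^2 = -20
Discriminant = (-10)^2 - 4*-20 = 180.0
Eigenvalues: lambda_1 = -11.7082, lambda_2 = 1.7082
The function is not concave.

0


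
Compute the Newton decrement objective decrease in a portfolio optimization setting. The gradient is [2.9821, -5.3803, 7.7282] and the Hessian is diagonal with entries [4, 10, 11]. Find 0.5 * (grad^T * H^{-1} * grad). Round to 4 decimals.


Step 1: H is diagonal, so H^(-1) * g = [0.7455, -0.538, 0.7026].
Step 2: g^T H^(-1) g = sum_i g_i^2 / H_ii
  = (2.9821)^2/4 + (-5.3803)^2/10 + (7.7282)^2/11
  = 2.2232 + 2.8948 + 5.4296 = 10.5475
Step 3: Objective decrease = 0.5 * g^T H^(-1) g = 5.2738


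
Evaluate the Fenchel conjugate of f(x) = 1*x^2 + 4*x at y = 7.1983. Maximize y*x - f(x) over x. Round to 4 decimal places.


f*(y) = sup_x {y*x - a*x^2 - b*x} = sup_x {(y-b)*x - a*x^2}
FOC: (y - b) - 2a*x = 0 => x* = (y - b)/(2a)
x* = (7.1983 - 4)/(2*1) = 1.5992
f*(7.1983) = (y-b)^2/(4a) = (7.1983 - 4)^2/(4*1)
= 10.2291/4 = 2.5573


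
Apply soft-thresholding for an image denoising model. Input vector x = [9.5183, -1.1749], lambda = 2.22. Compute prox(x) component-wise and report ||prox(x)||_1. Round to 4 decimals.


Soft-thresholding with lambda = 2.22:
prox(9.5183) = sign(9.5183)*max(|9.5183| - 2.22, 0) = 7.2983
prox(-1.1749) = sign(-1.1749)*max(|-1.1749| - 2.22, 0) = 0.0
prox(x) = [7.2983, 0.0]
||prox(x)||_1 = 7.2983 + 0.0 = 7.2983


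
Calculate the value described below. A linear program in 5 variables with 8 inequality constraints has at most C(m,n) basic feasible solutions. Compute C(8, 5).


Each vertex corresponds to some choice of n active constraints out of m, so the number of vertices is at most C(m, n) = m! / (n!(m-n)!).
m = 8, n = 5
Numerator: 8 * 7 * 6 * 5 * 4
Denominator: 5! = 120
C(8, 5) = 56


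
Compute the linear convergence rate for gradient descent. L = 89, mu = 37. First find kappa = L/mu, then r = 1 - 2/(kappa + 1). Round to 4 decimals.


Step 1: Compute the condition number.
kappa = L/mu = 89/37 = 2.4054
Step 2: Compute the convergence rate.
r = 1 - 2/(kappa + 1) = 1 - 2*mu/(L + mu) = (L - mu)/(L + mu) = 52/126 = 0.4127


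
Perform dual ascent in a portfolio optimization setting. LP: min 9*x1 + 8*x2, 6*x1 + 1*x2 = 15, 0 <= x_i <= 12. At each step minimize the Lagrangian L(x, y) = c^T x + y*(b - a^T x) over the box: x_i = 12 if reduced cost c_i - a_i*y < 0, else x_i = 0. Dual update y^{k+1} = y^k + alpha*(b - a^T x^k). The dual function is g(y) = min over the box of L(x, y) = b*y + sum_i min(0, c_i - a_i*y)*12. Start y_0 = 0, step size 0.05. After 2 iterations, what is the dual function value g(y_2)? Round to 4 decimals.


Dual ascent for LP: min 9*x1 + 8*x2, 6*x1 + 1*x2 = 15, 0 <= x_i <= 12
Step 1: y^k = 0.0, reduced costs: (9.0, 8.0)
  x^k = (0.0, 0.0), subgradient = b - a^T x = 15.0
  y^{k+1} = 0.0 + 0.05*15.0 = 0.75
Step 2: y^k = 0.75, reduced costs: (4.5, 7.25)
  x^k = (0.0, 0.0), subgradient = b - a^T x = 15.0
  y^{k+1} = 0.75 + 0.05*15.0 = 1.5
Dual objective at y_2 = 1.5: reduced costs (0.0, 6.5), box minimizer x = (0.0, 0.0)
g(y_2) = b*y + (c1 - a1*y)*x1 + (c2 - a2*y)*x2 = 15*1.5 + 0.0*0.0 + 6.5*0.0 = 22.5 + 0.0 + 0.0 = 22.5


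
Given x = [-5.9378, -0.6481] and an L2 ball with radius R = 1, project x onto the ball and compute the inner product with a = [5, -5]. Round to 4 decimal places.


Step 1: Compute ||x|| (intermediates to 6 decimals).
||x|| = sqrt((-5.9378)^2 + (-0.6481)^2) = 5.973065
Step 2: Project.
Since ||x|| > R, scale = R/||x|| = 1/5.973065 = 0.167418, proj(x) = scale * x
proj(x) = [-0.994095, -0.108504]
Step 3: Dot product.
a^T * proj(x) = 5*(-0.994095) - 5*(-0.108504) = -4.428


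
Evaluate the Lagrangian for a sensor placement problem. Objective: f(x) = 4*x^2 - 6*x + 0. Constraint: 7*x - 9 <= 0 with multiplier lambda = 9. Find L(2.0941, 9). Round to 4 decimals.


Step 1: Evaluate f(x).
f(2.0941) = 4*2.0941^2 - 6*2.0941 + 0 = 4.9764
Step 2: Evaluate g(x).
g(2.0941) = 7*2.0941 - 9 = 5.6587
Step 3: Compute Lagrangian.
L = 4.9764 + 9*5.6587 = 55.9047


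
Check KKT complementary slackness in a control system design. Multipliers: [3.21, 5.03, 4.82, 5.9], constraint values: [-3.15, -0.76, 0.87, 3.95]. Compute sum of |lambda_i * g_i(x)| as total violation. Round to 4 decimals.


KKT complementary slackness check:
lambda_1 * g_1 = 3.21 * -3.15 = -10.1115
lambda_2 * g_2 = 5.03 * -0.76 = -3.8228
lambda_3 * g_3 = 4.82 * 0.87 = 4.1934
lambda_4 * g_4 = 5.9 * 3.95 = 23.305
Total violation = 10.1115 + 3.8228 + 4.1934 + 23.305 = 41.4327


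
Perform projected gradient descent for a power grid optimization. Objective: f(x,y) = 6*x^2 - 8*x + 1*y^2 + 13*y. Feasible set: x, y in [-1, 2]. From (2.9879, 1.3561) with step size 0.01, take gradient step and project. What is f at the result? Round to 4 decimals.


Step 1: Compute gradient at (2.9879, 1.3561).
grad_x = 2*6*2.9879 - 8 = 27.8548
grad_y = 2*1*1.3561 + 13 = 15.7122
Step 2: Gradient step.
x_raw = 2.9879 - 0.01*27.8548 = 2.7094
y_raw = 1.3561 - 0.01*15.7122 = 1.199
Step 3: Project onto [-1, 2].
x_proj = clip(2.7094) = 2.0
y_proj = clip(1.199) = 1.199
Step 4: Evaluate f.
f(2.0, 1.199) = 25.0243


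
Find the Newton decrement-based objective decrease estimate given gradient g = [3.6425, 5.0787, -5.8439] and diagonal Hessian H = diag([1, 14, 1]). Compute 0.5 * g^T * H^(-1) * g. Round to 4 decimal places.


Step 1: H is diagonal, so H^(-1) * g = [3.6425, 0.3628, -5.8439].
Step 2: g^T H^(-1) g = sum_i g_i^2 / H_ii
  = (3.6425)^2/1 + (5.0787)^2/14 + (-5.8439)^2/1
  = 13.2678 + 1.8424 + 34.1512 = 49.2613
Step 3: Objective decrease = 0.5 * g^T H^(-1) g = 24.6307


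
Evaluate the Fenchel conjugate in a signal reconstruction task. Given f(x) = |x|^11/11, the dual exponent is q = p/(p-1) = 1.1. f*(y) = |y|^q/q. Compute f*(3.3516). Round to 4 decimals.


The conjugate exponent q satisfies 1/p + 1/q = 1.
p = 11, so q = 11/(11 - 1) = 1.1
|y|^q = 3.3516^1.1 = 3.7825
f*(3.3516) = 3.7825 / 1.1 = 3.4386


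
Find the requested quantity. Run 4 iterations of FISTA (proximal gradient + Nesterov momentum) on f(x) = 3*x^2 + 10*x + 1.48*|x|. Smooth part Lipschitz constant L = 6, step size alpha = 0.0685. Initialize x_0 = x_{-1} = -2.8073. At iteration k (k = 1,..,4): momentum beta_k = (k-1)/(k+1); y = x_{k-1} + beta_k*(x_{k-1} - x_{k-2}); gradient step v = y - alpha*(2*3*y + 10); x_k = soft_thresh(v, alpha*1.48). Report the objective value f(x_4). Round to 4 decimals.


FISTA on f(x) = 3*x^2 + 10*x + 1.48*|x|
L = 6, alpha = 0.0685
Iteration 1: beta = 0.0, y = -2.8073 + 0.0*(-2.8073 + 2.8073) = -2.8073
  grad(y) = -6.8438, v = y - alpha*grad = -2.3385
  prox(v) = soft_thresh(-2.3385, 0.1014) = -2.2371
Iteration 2: beta = 0.3333, y = -2.2371 + 0.3333*(-2.2371 + 2.8073) = -2.0471
  grad(y) = -2.2824, v = y - alpha*grad = -1.8907
  prox(v) = soft_thresh(-1.8907, 0.1014) = -1.7893
Iteration 3: beta = 0.5, y = -1.7893 + 0.5*(-1.7893 + 2.2371) = -1.5654
  grad(y) = 0.6073, v = y - alpha*grad = -1.607
  prox(v) = soft_thresh(-1.607, 0.1014) = -1.5057
Iteration 4: beta = 0.6, y = -1.5057 + 0.6*(-1.5057 + 1.7893) = -1.3355
  grad(y) = 1.9872, v = y - alpha*grad = -1.4716
  prox(v) = soft_thresh(-1.4716, 0.1014) = -1.3702
f(x_4) = 3*(-1.3702)^2 + 10*(-1.3702) + 1.48*|-1.3702| = -6.0418


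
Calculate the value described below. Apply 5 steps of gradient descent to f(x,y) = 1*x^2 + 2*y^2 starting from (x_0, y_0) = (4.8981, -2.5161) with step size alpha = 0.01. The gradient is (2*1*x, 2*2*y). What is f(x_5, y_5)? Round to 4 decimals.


Gradient descent on f(x,y) = 1*x^2 + 2*y^2.
Starting point: (4.8981, -2.5161), alpha = 0.01
Step 1: grad_x = 2*1*4.8981 = 9.7962, grad_y = 2*2*-2.5161 = -10.0644
  x_1 = 4.8981 - 0.01*9.7962 = 4.8001
  y_1 = -2.5161 - 0.01*-10.0644 = -2.4155
Step 2: grad_x = 2*1*4.8001 = 9.6003, grad_y = 2*2*-2.4155 = -9.6618
  x_2 = 4.8001 - 0.01*9.6003 = 4.7041
  y_2 = -2.4155 - 0.01*-9.6618 = -2.3188
Step 3: grad_x = 2*1*4.7041 = 9.4083, grad_y = 2*2*-2.3188 = -9.2754
  x_3 = 4.7041 - 0.01*9.4083 = 4.6101
  y_3 = -2.3188 - 0.01*-9.2754 = -2.2261
Step 4: grad_x = 2*1*4.6101 = 9.2201, grad_y = 2*2*-2.2261 = -8.9043
  x_4 = 4.6101 - 0.01*9.2201 = 4.5179
  y_4 = -2.2261 - 0.01*-8.9043 = -2.137
Step 5: grad_x = 2*1*4.5179 = 9.0357, grad_y = 2*2*-2.137 = -8.5482
  x_5 = 4.5179 - 0.01*9.0357 = 4.4275
  y_5 = -2.137 - 0.01*-8.5482 = -2.0516
f(4.4275, -2.0516) = 1*4.4275^2 + 2*(-2.0516)^2 = 28.0205


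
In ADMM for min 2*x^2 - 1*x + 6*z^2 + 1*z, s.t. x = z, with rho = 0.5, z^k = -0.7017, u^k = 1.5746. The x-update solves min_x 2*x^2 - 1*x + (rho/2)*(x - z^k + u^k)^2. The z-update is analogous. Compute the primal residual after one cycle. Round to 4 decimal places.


ADMM iteration with rho = 0.5, z^k = -0.7017, u^k = 1.5746
Step 1: x-update.
Minimize 2*x^2 - 1*x + (0.5/2)*(x + 0.7017 + 1.5746)^2
FOC: (2*2 + 0.5)*x = 1 + 0.5*(-0.7017 - 1.5746)
x^{k+1} = -0.0307
Step 2: z-update.
Minimize 6*z^2 + 1*z + (0.5/2)*(-0.0307 - z + 1.5746)^2
FOC: (2*6 + 0.5)*z = -1 + 0.5*(-0.0307 + 1.5746)
z^{k+1} = -0.0182
Step 3: u-update.
u^{k+1} = 1.5746 - 0.0307 + 0.0182 = 1.5621
Step 4: Primal residual = |-0.0307 + 0.0182| = 0.0125


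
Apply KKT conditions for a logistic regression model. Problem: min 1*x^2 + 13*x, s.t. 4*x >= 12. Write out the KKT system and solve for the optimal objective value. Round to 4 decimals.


Step 1: Try lambda = 0 (constraint inactive).
x_unc = -13/(2*1) = -6.5
Check: 4*-6.5 = -26.0 < 12 -- violated!
Step 2: Constraint must be active: 4*x = 12
x* = 12/4 = 3.0
lambda = (2*1*3.0 + 13)/4 = 4.75
Step 3: Compute optimal value.
f(x*) = 1*3.0^2 + 13*3.0 = 48.0


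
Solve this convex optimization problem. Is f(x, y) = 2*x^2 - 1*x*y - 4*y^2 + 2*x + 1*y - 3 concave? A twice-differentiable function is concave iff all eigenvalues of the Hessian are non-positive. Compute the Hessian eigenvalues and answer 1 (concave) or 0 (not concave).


The Hessian of f(x,y) = 2*x^2 - 1*x*y - 4*y^2 + 2*x + 1*y - 3 is:
H = [[4, -1], [-1, -8]]
Trace = 4 - 8 = -4
Determinant = 4*-8 - (-1)^2 = -33
Discriminant = (-4)^2 - 4*-33 = 148.0
Eigenvalues: lambda_1 = -8.0828, lambda_2 = 4.0828
The function is not concave.

0


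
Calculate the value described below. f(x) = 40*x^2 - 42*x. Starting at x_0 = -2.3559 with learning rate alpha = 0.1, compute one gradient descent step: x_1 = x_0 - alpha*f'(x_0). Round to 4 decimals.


We compute the gradient at x_0 and apply the update.
f'(x) = 80*x - 42
f'(-2.3559) = 80*-2.3559 - 42 = -230.472
x_1 = -2.3559 - 0.1*-230.472 = 20.6913


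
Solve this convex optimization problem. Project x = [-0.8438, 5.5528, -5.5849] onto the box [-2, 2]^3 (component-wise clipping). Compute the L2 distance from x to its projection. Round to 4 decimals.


Project each component onto [-2, 2].
clip(-0.8438) = -0.8438, clip(5.5528) = 2.0, clip(-5.5849) = -2.0
Projection = [-0.8438, 2.0, -2.0]
Squared diffs: [0.0, 12.6224, 12.8515]
Distance = sqrt(25.4739) = 5.0472


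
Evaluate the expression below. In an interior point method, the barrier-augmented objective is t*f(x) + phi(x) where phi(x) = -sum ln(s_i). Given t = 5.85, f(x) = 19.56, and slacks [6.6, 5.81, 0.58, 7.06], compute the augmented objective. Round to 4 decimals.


Step 1: Compute log-barrier.
ln values: [1.8871, 1.7596, -0.5447, 1.9544]
phi = -(1.8871 + 1.7596 - 0.5447 + 1.9544) = -5.0564
Step 2: Compute augmented objective.
t*f(x) = 5.85*19.56 = 114.426
Total = 114.426 - 5.0564 = 109.3696


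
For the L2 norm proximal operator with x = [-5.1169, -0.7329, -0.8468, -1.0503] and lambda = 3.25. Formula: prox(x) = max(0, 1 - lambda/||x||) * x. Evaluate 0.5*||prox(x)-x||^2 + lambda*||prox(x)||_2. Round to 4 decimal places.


Step 1: Compute ||x||.
||x|| = 5.3423
Step 2: Compute scaling factor.
scale = max(0, 1 - 3.25/5.3423) = 0.3916
Step 3: prox(x) = [-2.004, -0.287, -0.3316, -0.4113]
||prox(x)|| = 2.0923
Step 4: Proximal objective.
0.5*||prox-x||^2 = 5.2813
lambda*||prox|| = 6.8
Total = 12.0812


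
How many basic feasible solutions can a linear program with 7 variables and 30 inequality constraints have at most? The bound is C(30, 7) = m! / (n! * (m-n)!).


Each vertex corresponds to some choice of n active constraints out of m, so the number of vertices is at most C(m, n) = m! / (n!(m-n)!).
m = 30, n = 7
Numerator: 30 * 29 * 28 * 27 * 26 * 25 * 24
Denominator: 7! = 5040
C(30, 7) = 2035800


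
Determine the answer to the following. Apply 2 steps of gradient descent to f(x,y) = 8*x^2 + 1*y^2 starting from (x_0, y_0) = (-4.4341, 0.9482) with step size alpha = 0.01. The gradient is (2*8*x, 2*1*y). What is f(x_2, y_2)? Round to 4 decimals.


Gradient descent on f(x,y) = 8*x^2 + 1*y^2.
Starting point: (-4.4341, 0.9482), alpha = 0.01
Step 1: grad_x = 2*8*-4.4341 = -70.9456, grad_y = 2*1*0.9482 = 1.8964
  x_1 = -4.4341 - 0.01*-70.9456 = -3.7246
  y_1 = 0.9482 - 0.01*1.8964 = 0.9292
Step 2: grad_x = 2*8*-3.7246 = -59.5943, grad_y = 2*1*0.9292 = 1.8585
  x_2 = -3.7246 - 0.01*-59.5943 = -3.1287
  y_2 = 0.9292 - 0.01*1.8585 = 0.9107
f(-3.1287, 0.9107) = 8*(-3.1287)^2 + 1*0.9107^2 = 79.1394


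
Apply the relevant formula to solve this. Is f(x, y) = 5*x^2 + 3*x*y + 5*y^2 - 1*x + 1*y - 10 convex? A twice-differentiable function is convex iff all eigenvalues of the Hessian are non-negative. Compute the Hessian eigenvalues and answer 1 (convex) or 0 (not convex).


The Hessian of f(x,y) = 5*x^2 + 3*x*y + 5*y^2 - 1*x + 1*y - 10 is:
H = [[10, 3], [3, 10]]
Trace = 10 + 10 = 20
Determinant = 10*10 - (3)^2 = 91
Discriminant = (20)^2 - 4*91 = 36.0
Eigenvalues: lambda_1 = 7.0, lambda_2 = 13.0
The function is convex.

1


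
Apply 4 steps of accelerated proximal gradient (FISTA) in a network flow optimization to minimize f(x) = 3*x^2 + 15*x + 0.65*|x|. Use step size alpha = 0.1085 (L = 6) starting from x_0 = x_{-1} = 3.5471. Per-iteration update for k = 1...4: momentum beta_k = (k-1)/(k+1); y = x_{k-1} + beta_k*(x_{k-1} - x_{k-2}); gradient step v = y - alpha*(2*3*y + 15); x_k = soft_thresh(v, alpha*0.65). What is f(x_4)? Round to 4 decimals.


FISTA on f(x) = 3*x^2 + 15*x + 0.65*|x|
L = 6, alpha = 0.1085
Iteration 1: beta = 0.0, y = 3.5471 + 0.0*(3.5471 - 3.5471) = 3.5471
  grad(y) = 36.2826, v = y - alpha*grad = -0.3896
  prox(v) = soft_thresh(-0.3896, 0.0705) = -0.319
Iteration 2: beta = 0.3333, y = -0.319 + 0.3333*(-0.319 - 3.5471) = -1.6077
  grad(y) = 5.3535, v = y - alpha*grad = -2.1886
  prox(v) = soft_thresh(-2.1886, 0.0705) = -2.1181
Iteration 3: beta = 0.5, y = -2.1181 + 0.5*(-2.1181 + 0.319) = -3.0176
  grad(y) = -3.1056, v = y - alpha*grad = -2.6806
  prox(v) = soft_thresh(-2.6806, 0.0705) = -2.6101
Iteration 4: beta = 0.6, y = -2.6101 + 0.6*(-2.6101 + 2.1181) = -2.9053
  grad(y) = -2.432, v = y - alpha*grad = -2.6415
  prox(v) = soft_thresh(-2.6415, 0.0705) = -2.5709
f(x_4) = 3*(-2.5709)^2 + 15*(-2.5709) + 0.65*|-2.5709| = -17.0638


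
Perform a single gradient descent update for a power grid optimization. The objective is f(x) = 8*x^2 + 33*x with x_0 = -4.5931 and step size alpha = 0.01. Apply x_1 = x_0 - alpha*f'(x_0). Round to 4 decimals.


We compute the gradient at x_0 and apply the update.
f'(x) = 16*x + 33
f'(-4.5931) = 16*-4.5931 + 33 = -40.4896
x_1 = -4.5931 - 0.01*-40.4896 = -4.1882


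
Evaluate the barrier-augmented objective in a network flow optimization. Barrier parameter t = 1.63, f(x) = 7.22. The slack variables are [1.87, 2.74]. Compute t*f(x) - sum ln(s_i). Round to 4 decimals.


Step 1: Compute log-barrier.
ln values: [0.6259, 1.008]
phi = -(0.6259 + 1.008) = -1.6339
Step 2: Compute augmented objective.
t*f(x) = 1.63*7.22 = 11.7686
Total = 11.7686 - 1.6339 = 10.1347


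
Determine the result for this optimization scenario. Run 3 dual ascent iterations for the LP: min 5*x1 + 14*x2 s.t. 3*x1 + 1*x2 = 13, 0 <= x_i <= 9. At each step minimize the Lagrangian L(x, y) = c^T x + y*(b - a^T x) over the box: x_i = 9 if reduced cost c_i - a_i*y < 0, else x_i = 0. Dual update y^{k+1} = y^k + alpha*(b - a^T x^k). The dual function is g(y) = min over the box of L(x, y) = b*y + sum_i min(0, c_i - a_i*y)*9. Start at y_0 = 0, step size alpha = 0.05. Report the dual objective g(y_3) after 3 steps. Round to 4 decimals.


Dual ascent for LP: min 5*x1 + 14*x2, 3*x1 + 1*x2 = 13, 0 <= x_i <= 9
Step 1: y^k = 0.0, reduced costs: (5.0, 14.0)
  x^k = (0.0, 0.0), subgradient = b - a^T x = 13.0
  y^{k+1} = 0.0 + 0.05*13.0 = 0.65
Step 2: y^k = 0.65, reduced costs: (3.05, 13.35)
  x^k = (0.0, 0.0), subgradient = b - a^T x = 13.0
  y^{k+1} = 0.65 + 0.05*13.0 = 1.3
Step 3: y^k = 1.3, reduced costs: (1.1, 12.7)
  x^k = (0.0, 0.0), subgradient = b - a^T x = 13.0
  y^{k+1} = 1.3 + 0.05*13.0 = 1.95
Dual objective at y_3 = 1.95: reduced costs (-0.85, 12.05), box minimizer x = (9.0, 0.0)
g(y_3) = b*y + (c1 - a1*y)*x1 + (c2 - a2*y)*x2 = 13*1.95 + (-0.85)*9.0 + 12.05*0.0 = 25.35 - 7.65 + 0.0 = 17.7


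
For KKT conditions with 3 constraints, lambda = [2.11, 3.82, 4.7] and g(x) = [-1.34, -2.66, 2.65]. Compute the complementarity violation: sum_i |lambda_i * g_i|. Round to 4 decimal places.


KKT complementary slackness check:
lambda_1 * g_1 = 2.11 * -1.34 = -2.8274
lambda_2 * g_2 = 3.82 * -2.66 = -10.1612
lambda_3 * g_3 = 4.7 * 2.65 = 12.455
Total violation = 2.8274 + 10.1612 + 12.455 = 25.4436


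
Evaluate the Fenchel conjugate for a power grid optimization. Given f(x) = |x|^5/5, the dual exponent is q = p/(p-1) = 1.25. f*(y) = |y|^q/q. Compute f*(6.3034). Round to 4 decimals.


The conjugate exponent q satisfies 1/p + 1/q = 1.
p = 5, so q = 5/(5 - 1) = 1.25
|y|^q = 6.3034^1.25 = 9.9878
f*(6.3034) = 9.9878 / 1.25 = 7.9902


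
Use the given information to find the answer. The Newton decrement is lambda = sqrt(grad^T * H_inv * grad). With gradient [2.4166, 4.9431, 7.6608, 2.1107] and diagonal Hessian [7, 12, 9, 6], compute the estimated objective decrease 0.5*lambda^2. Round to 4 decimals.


Step 1: H is diagonal, so H^(-1) * g = [0.3452, 0.4119, 0.8512, 0.3518].
Step 2: g^T H^(-1) g = sum_i g_i^2 / H_ii
  = (2.4166)^2/7 + (4.9431)^2/12 + (7.6608)^2/9 + (2.1107)^2/6
  = 0.8343 + 2.0362 + 6.5209 + 0.7425 = 10.1338
Step 3: Objective decrease = 0.5 * g^T H^(-1) g = 5.0669


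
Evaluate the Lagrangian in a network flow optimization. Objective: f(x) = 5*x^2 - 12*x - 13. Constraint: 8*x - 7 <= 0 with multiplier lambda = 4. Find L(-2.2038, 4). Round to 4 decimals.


Step 1: Evaluate f(x).
f(-2.2038) = 5*(-2.2038)^2 - 12*(-2.2038) - 13 = 37.7293
Step 2: Evaluate g(x).
g(-2.2038) = 8*-2.2038 - 7 = -24.6304
Step 3: Compute Lagrangian.
L = 37.7293 + 4*-24.6304 = -60.7923


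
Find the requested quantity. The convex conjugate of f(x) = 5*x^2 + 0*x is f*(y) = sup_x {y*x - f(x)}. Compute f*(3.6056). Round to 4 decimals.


f*(y) = sup_x {y*x - a*x^2 - b*x} = sup_x {(y-b)*x - a*x^2}
FOC: (y - b) - 2a*x = 0 => x* = (y - b)/(2a)
x* = (3.6056 - 0)/(2*5) = 0.3606
f*(3.6056) = (y-b)^2/(4a) = (3.6056 - 0)^2/(4*5)
= 13.0004/20 = 0.65


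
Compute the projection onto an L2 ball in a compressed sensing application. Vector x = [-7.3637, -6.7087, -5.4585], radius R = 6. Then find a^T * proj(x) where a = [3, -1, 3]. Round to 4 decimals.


Step 1: Compute ||x|| (intermediates to 6 decimals).
||x|| = sqrt((-7.3637)^2 + (-6.7087)^2 + (-5.4585)^2) = 11.358959
Step 2: Project.
Since ||x|| > R, scale = R/||x|| = 6/11.358959 = 0.528217, proj(x) = scale * x
proj(x) = [-3.889632, -3.543649, -2.883272]
Step 3: Dot product.
a^T * proj(x) = 3*(-3.889632) - 1*(-3.543649) + 3*(-2.883272) = -16.7751


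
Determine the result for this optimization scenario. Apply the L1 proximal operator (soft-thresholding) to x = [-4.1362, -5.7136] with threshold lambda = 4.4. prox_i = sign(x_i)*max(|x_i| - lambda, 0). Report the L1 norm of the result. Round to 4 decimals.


Soft-thresholding with lambda = 4.4:
prox(-4.1362) = sign(-4.1362)*max(|-4.1362| - 4.4, 0) = 0.0
prox(-5.7136) = sign(-5.7136)*max(|-5.7136| - 4.4, 0) = -1.3136
prox(x) = [0.0, -1.3136]
||prox(x)||_1 = 0.0 + 1.3136 = 1.3136


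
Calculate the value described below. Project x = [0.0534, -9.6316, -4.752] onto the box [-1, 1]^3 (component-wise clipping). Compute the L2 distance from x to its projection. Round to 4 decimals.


Project each component onto [-1, 1].
clip(0.0534) = 0.0534, clip(-9.6316) = -1.0, clip(-4.752) = -1.0
Projection = [0.0534, -1.0, -1.0]
Squared diffs: [0.0, 74.5045, 14.0775]
Distance = sqrt(88.582) = 9.4118


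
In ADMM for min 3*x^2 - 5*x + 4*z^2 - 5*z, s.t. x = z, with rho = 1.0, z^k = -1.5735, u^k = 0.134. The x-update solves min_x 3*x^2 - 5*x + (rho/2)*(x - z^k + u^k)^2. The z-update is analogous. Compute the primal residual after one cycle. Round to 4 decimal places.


ADMM iteration with rho = 1.0, z^k = -1.5735, u^k = 0.134
Step 1: x-update.
Minimize 3*x^2 - 5*x + (1.0/2)*(x + 1.5735 + 0.134)^2
FOC: (2*3 + 1.0)*x = 5 + 1.0*(-1.5735 - 0.134)
x^{k+1} = 0.4704
Step 2: z-update.
Minimize 4*z^2 - 5*z + (1.0/2)*(0.4704 - z + 0.134)^2
FOC: (2*4 + 1.0)*z = 5 + 1.0*(0.4704 + 0.134)
z^{k+1} = 0.6227
Step 3: u-update.
u^{k+1} = 0.134 + 0.4704 - 0.6227 = -0.0183
Step 4: Primal residual = |0.4704 - 0.6227| = 0.1523


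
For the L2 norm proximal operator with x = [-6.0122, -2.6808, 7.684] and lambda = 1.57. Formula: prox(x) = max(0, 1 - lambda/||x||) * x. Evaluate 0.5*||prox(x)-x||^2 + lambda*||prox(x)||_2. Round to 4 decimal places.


Step 1: Compute ||x||.
||x|| = 10.1182
Step 2: Compute scaling factor.
scale = max(0, 1 - 1.57/10.1182) = 0.8448
Step 3: prox(x) = [-5.0793, -2.2648, 6.4917]
||prox(x)|| = 8.5482
Step 4: Proximal objective.
0.5*||prox-x||^2 = 1.2325
lambda*||prox|| = 13.4207
Total = 14.6531


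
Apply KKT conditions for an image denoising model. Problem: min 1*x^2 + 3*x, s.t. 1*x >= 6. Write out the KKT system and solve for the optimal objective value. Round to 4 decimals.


Step 1: Try lambda = 0 (constraint inactive).
x_unc = -3/(2*1) = -1.5
Check: 1*-1.5 = -1.5 < 6 -- violated!
Step 2: Constraint must be active: 1*x = 6
x* = 6/1 = 6.0
lambda = (2*1*6.0 + 3)/1 = 15.0
Step 3: Compute optimal value.
f(x*) = 1*6.0^2 + 3*6.0 = 54.0


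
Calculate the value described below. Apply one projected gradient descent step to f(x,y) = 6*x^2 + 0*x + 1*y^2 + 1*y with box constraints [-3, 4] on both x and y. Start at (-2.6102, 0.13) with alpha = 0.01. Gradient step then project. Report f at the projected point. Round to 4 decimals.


Step 1: Compute gradient at (-2.6102, 0.13).
grad_x = 2*6*-2.6102 + 0 = -31.3224
grad_y = 2*1*0.13 + 1 = 1.26
Step 2: Gradient step.
x_raw = -2.6102 - 0.01*-31.3224 = -2.297
y_raw = 0.13 - 0.01*1.26 = 0.1174
Step 3: Project onto [-3, 4].
x_proj = clip(-2.297) = -2.297
y_proj = clip(0.1174) = 0.1174
Step 4: Evaluate f.
f(-2.297, 0.1174) = 31.7878


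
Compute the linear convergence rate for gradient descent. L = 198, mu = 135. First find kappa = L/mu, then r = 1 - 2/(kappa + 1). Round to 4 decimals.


Step 1: Compute the condition number.
kappa = L/mu = 198/135 = 1.4667
Step 2: Compute the convergence rate.
r = 1 - 2/(kappa + 1) = 1 - 2*mu/(L + mu) = (L - mu)/(L + mu) = 63/333 = 0.1892


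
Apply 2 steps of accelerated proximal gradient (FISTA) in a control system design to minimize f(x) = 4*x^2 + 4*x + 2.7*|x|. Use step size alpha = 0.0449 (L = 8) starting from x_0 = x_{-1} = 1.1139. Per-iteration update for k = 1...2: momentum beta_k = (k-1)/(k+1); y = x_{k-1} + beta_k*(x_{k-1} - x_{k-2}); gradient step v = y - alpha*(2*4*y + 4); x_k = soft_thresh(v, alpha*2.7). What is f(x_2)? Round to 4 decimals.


FISTA on f(x) = 4*x^2 + 4*x + 2.7*|x|
L = 8, alpha = 0.0449
Iteration 1: beta = 0.0, y = 1.1139 + 0.0*(1.1139 - 1.1139) = 1.1139
  grad(y) = 12.9112, v = y - alpha*grad = 0.5342
  prox(v) = soft_thresh(0.5342, 0.1212) = 0.413
Iteration 2: beta = 0.3333, y = 0.413 + 0.3333*(0.413 - 1.1139) = 0.1793
  grad(y) = 5.4345, v = y - alpha*grad = -0.0647
  prox(v) = soft_thresh(-0.0647, 0.1212) = 0.0
f(x_2) = 4*0.0^2 + 4*0.0 + 2.7*|0.0| = 0.0


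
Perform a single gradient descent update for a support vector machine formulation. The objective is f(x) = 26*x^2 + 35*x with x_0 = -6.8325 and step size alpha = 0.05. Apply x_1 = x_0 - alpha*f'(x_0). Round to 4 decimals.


We compute the gradient at x_0 and apply the update.
f'(x) = 52*x + 35
f'(-6.8325) = 52*-6.8325 + 35 = -320.29
x_1 = -6.8325 - 0.05*-320.29 = 9.182


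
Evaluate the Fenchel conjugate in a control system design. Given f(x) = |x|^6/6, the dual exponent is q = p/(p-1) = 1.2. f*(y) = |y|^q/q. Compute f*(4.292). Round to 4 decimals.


The conjugate exponent q satisfies 1/p + 1/q = 1.
p = 6, so q = 6/(6 - 1) = 1.2
|y|^q = 4.292^1.2 = 5.7437
f*(4.292) = 5.7437 / 1.2 = 4.7864


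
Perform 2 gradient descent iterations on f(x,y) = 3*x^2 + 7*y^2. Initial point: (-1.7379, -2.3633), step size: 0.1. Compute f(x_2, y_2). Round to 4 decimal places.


Gradient descent on f(x,y) = 3*x^2 + 7*y^2.
Starting point: (-1.7379, -2.3633), alpha = 0.1
Step 1: grad_x = 2*3*-1.7379 = -10.4274, grad_y = 2*7*-2.3633 = -33.0862
  x_1 = -1.7379 - 0.1*-10.4274 = -0.6952
  y_1 = -2.3633 - 0.1*-33.0862 = 0.9453
Step 2: grad_x = 2*3*-0.6952 = -4.171, grad_y = 2*7*0.9453 = 13.2345
  x_2 = -0.6952 - 0.1*-4.171 = -0.2781
  y_2 = 0.9453 - 0.1*13.2345 = -0.3781
f(-0.2781, -0.3781) = 3*(-0.2781)^2 + 7*(-0.3781)^2 = 1.2328


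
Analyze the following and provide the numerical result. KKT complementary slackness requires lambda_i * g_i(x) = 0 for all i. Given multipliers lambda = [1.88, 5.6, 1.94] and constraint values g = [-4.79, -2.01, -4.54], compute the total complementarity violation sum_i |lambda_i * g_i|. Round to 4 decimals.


KKT complementary slackness check:
lambda_1 * g_1 = 1.88 * -4.79 = -9.0052
lambda_2 * g_2 = 5.6 * -2.01 = -11.256
lambda_3 * g_3 = 1.94 * -4.54 = -8.8076
Total violation = 9.0052 + 11.256 + 8.8076 = 29.0688


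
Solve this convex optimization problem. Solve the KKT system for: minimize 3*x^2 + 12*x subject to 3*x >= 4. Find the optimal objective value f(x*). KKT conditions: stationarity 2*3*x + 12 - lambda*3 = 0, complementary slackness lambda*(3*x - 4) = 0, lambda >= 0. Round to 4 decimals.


Step 1: Try lambda = 0 (constraint inactive).
x_unc = -12/(2*3) = -2.0
Check: 3*-2.0 = -6.0 < 4 -- violated!
Step 2: Constraint must be active: 3*x = 4
x* = 4/3 = 1.3333 (rounded; the exact value 4/3 is used below)
lambda = (2*3*(4/3) + 12)/3 = 6.6667
Step 3: Compute optimal value.
f(x*) = 3*(4/3)^2 + 12*(4/3) = 21.3333


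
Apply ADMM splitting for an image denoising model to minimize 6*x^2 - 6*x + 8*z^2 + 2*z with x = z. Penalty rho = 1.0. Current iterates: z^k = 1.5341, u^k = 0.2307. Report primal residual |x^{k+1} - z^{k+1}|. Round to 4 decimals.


ADMM iteration with rho = 1.0, z^k = 1.5341, u^k = 0.2307
Step 1: x-update.
Minimize 6*x^2 - 6*x + (1.0/2)*(x - 1.5341 + 0.2307)^2
FOC: (2*6 + 1.0)*x = 6 + 1.0*(1.5341 - 0.2307)
x^{k+1} = 0.5618
Step 2: z-update.
Minimize 8*z^2 + 2*z + (1.0/2)*(0.5618 - z + 0.2307)^2
FOC: (2*8 + 1.0)*z = -2 + 1.0*(0.5618 + 0.2307)
z^{k+1} = -0.071
Step 3: u-update.
u^{k+1} = 0.2307 + 0.5618 + 0.071 = 0.8635
Step 4: Primal residual = |0.5618 + 0.071| = 0.6328


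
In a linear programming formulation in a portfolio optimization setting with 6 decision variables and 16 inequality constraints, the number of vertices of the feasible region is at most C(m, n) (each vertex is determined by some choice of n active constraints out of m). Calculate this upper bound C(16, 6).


Each vertex corresponds to some choice of n active constraints out of m, so the number of vertices is at most C(m, n) = m! / (n!(m-n)!).
m = 16, n = 6
Numerator: 16 * 15 * 14 * 13 * 12 * 11
Denominator: 6! = 720
C(16, 6) = 8008


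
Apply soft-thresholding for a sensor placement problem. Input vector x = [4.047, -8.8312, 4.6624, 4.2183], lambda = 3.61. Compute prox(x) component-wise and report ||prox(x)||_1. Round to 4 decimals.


Soft-thresholding with lambda = 3.61:
prox(4.047) = sign(4.047)*max(|4.047| - 3.61, 0) = 0.437
prox(-8.8312) = sign(-8.8312)*max(|-8.8312| - 3.61, 0) = -5.2212
prox(4.6624) = sign(4.6624)*max(|4.6624| - 3.61, 0) = 1.0524
prox(4.2183) = sign(4.2183)*max(|4.2183| - 3.61, 0) = 0.6083
prox(x) = [0.437, -5.2212, 1.0524, 0.6083]
||prox(x)||_1 = 0.437 + 5.2212 + 1.0524 + 0.6083 = 7.3189


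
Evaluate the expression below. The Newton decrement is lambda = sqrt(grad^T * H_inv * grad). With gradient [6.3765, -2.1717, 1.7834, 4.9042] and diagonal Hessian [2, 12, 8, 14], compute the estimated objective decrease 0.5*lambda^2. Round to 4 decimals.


Step 1: H is diagonal, so H^(-1) * g = [3.1883, -0.181, 0.2229, 0.3503].
Step 2: g^T H^(-1) g = sum_i g_i^2 / H_ii
  = (6.3765)^2/2 + (-2.1717)^2/12 + (1.7834)^2/8 + (4.9042)^2/14
  = 20.3299 + 0.393 + 0.3976 + 1.7179 = 22.8384
Step 3: Objective decrease = 0.5 * g^T H^(-1) g = 11.4192


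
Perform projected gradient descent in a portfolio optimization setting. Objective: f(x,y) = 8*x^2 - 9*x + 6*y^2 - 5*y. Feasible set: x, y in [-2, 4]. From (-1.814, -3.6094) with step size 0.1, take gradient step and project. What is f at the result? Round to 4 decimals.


Step 1: Compute gradient at (-1.814, -3.6094).
grad_x = 2*8*-1.814 - 9 = -38.024
grad_y = 2*6*-3.6094 - 5 = -48.3128
Step 2: Gradient step.
x_raw = -1.814 - 0.1*-38.024 = 1.9884
y_raw = -3.6094 - 0.1*-48.3128 = 1.2219
Step 3: Project onto [-2, 4].
x_proj = clip(1.9884) = 1.9884
y_proj = clip(1.2219) = 1.2219
Step 4: Evaluate f.
f(1.9884, 1.2219) = 16.5828


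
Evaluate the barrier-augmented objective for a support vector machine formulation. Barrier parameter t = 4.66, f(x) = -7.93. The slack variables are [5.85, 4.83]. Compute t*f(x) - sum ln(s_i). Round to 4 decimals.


Step 1: Compute log-barrier.
ln values: [1.7664, 1.5748]
phi = -(1.7664 + 1.5748) = -3.3413
Step 2: Compute augmented objective.
t*f(x) = 4.66*-7.93 = -36.9538
Total = -36.9538 - 3.3413 = -40.2951


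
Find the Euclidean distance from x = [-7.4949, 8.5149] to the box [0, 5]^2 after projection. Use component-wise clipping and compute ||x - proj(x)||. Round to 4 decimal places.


Project each component onto [0, 5].
clip(-7.4949) = 0.0, clip(8.5149) = 5.0
Projection = [0.0, 5.0]
Squared diffs: [56.1735, 12.3545]
Distance = sqrt(68.528) = 8.2782


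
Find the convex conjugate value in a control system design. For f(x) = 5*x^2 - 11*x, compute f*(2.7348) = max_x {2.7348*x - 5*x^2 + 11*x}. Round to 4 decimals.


f*(y) = sup_x {y*x - a*x^2 - b*x} = sup_x {(y-b)*x - a*x^2}
FOC: (y - b) - 2a*x = 0 => x* = (y - b)/(2a)
x* = (2.7348 + 11)/(2*5) = 1.3735
f*(2.7348) = (y-b)^2/(4a) = (2.7348 + 11)^2/(4*5)
= 188.6447/20 = 9.4322


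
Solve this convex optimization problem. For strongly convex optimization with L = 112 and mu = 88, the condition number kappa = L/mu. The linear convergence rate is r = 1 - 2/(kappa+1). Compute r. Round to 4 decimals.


Step 1: Compute the condition number.
kappa = L/mu = 112/88 = 1.2727
Step 2: Compute the convergence rate.
r = 1 - 2/(kappa + 1) = 1 - 2*mu/(L + mu) = (L - mu)/(L + mu) = 24/200 = 0.12


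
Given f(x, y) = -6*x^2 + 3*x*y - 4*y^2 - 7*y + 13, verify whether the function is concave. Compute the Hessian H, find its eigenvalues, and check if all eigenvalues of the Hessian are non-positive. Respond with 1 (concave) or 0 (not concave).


The Hessian of f(x,y) = -6*x^2 + 3*x*y - 4*y^2 - 7*y + 13 is:
H = [[-12, 3], [3, -8]]
Trace = -12 - 8 = -20
Determinant = -12*-8 - (3)^2 = 87
Discriminant = (-20)^2 - 4*87 = 52.0
Eigenvalues: lambda_1 = -13.6056, lambda_2 = -6.3944
The function is concave.

1


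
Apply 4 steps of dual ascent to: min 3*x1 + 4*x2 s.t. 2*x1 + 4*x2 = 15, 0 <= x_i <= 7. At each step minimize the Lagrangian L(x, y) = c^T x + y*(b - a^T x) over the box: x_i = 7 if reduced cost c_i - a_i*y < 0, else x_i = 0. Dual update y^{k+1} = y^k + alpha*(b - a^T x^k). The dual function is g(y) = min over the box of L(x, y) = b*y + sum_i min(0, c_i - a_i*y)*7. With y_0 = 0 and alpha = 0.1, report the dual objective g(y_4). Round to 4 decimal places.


Dual ascent for LP: min 3*x1 + 4*x2, 2*x1 + 4*x2 = 15, 0 <= x_i <= 7
Step 1: y^k = 0.0, reduced costs: (3.0, 4.0)
  x^k = (0.0, 0.0), subgradient = b - a^T x = 15.0
  y^{k+1} = 0.0 + 0.1*15.0 = 1.5
Step 2: y^k = 1.5, reduced costs: (0.0, -2.0)
  x^k = (0.0, 7.0), subgradient = b - a^T x = -13.0
  y^{k+1} = 1.5 + 0.1*-13.0 = 0.2
Step 3: y^k = 0.2, reduced costs: (2.6, 3.2)
  x^k = (0.0, 0.0), subgradient = b - a^T x = 15.0
  y^{k+1} = 0.2 + 0.1*15.0 = 1.7
Step 4: y^k = 1.7, reduced costs: (-0.4, -2.8)
  x^k = (7.0, 7.0), subgradient = b - a^T x = -27.0
  y^{k+1} = 1.7 + 0.1*-27.0 = -1.0
Dual objective at y_4 = -1.0: reduced costs (5.0, 8.0), box minimizer x = (0.0, 0.0)
g(y_4) = b*y + (c1 - a1*y)*x1 + (c2 - a2*y)*x2 = 15*(-1.0) + 5.0*0.0 + 8.0*0.0 = -15.0 + 0.0 + 0.0 = -15.0


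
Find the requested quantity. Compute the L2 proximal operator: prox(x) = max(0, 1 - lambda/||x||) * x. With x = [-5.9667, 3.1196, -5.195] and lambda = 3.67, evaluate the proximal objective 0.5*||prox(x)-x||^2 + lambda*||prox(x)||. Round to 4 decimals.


Step 1: Compute ||x||.
||x|| = 8.5042
Step 2: Compute scaling factor.
scale = max(0, 1 - 3.67/8.5042) = 0.5684
Step 3: prox(x) = [-3.3918, 1.7733, -2.9531]
||prox(x)|| = 4.8342
Step 4: Proximal objective.
0.5*||prox-x||^2 = 6.7345
lambda*||prox|| = 17.7415
Total = 24.476
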